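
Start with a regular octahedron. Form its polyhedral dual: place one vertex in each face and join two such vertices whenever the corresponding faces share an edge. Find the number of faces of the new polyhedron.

6

The base solid has V = 6, E = 12, F = 8.
The dual swaps V and F and preserves E: V′ = F = 8, E′ = E = 12, F′ = V = 6.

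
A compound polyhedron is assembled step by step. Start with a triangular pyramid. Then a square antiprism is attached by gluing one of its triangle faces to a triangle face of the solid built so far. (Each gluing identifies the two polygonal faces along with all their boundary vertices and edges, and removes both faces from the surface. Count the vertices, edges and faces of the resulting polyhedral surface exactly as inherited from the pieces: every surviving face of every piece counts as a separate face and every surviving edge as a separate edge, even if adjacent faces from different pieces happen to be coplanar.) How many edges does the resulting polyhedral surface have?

A triangular pyramid: V=4, E=6, F=4.
Attach a square antiprism (V=8, E=16, F=10) along a 3-gon: merge 3 vertices and 3 edges, delete both glued faces → V=9, E=19, F=12.
Check: V − E + F = 9 − 19 + 12 = 2.

19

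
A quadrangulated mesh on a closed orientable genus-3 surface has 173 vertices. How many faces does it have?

χ = 2 − 2·3 = -4, and every face is a square so 4F = 2E.
V − E + F = -4 with E = 4F/2 gives 173 − (4/2 − 1)·F = -4, so F = 177 and E = 354.

177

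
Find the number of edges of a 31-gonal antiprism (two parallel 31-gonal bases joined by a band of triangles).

124

An antiprism on an n-gon has two n-gon caps and 2n triangles: V = 2·31 = 62, E = 4·31 = 124, F = 2·31 + 2 = 64.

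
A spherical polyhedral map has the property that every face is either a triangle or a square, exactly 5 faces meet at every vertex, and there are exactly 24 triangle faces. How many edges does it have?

Let x be the number of squares; then F = 24 + x.
Edge–face incidences: 2E = 3·24 + 4·x = 72 + 4x.
Every vertex has degree 5, so 5V = 2E.
Euler: V − E + F = 2 ⇒ (2E)/5 − E + (24 + x) = 2.
Multiply by 10: 2·(2E) − 5·(2E) + 10·(24 + x) = 20, i.e. 240 + 10x − 3·(72 + 4x) = 20.
Collecting terms: −2x + 24 = 20, so −2x = −4, so x = 2.
Then 2E = 72 + 4·2 = 80, so E = 40, V = 2E/5 = 16, F = 24 + 2 = 26.

40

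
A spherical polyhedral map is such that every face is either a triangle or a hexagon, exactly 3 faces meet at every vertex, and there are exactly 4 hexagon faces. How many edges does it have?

18

Let x be the number of triangles; then F = 4 + x.
Edge–face incidences: 2E = 6·4 + 3·x = 24 + 3x.
Every vertex has degree 3, so 3V = 2E.
Euler: V − E + F = 2 ⇒ (2E)/3 − E + (4 + x) = 2.
Multiply by 6: 2·(2E) − 3·(2E) + 6·(4 + x) = 12, i.e. 24 + 6x − (24 + 3x) = 12.
Collecting terms: 3x = 12, so x = 4.
Then 2E = 24 + 3·4 = 36, so E = 18, V = 2E/3 = 12, F = 4 + 4 = 8.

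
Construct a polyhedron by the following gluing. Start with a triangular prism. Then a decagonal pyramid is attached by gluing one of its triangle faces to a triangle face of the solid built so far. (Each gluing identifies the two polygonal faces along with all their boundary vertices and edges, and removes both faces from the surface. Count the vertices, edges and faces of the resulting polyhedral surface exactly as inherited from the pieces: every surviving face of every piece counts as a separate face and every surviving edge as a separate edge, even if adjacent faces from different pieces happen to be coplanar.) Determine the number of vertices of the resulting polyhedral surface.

14

A triangular prism: V=6, E=9, F=5.
Attach a decagonal pyramid (V=11, E=20, F=11) along a 3-gon: merge 3 vertices and 3 edges, delete both glued faces → V=14, E=26, F=14.
Check: V − E + F = 14 − 26 + 14 = 2.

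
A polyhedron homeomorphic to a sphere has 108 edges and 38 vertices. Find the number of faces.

72

Here V − E + F = 2.
F = 2 − V + E = 2 − 38 + 108 = 72.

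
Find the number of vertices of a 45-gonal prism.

90

A prism on an n-gon has two n-gon bases and n rectangular sides: V = 2·45 = 90, E = 3·45 = 135, F = 45 + 2 = 47.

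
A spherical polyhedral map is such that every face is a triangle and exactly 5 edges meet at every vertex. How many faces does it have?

Each face has 3 edges and each edge borders two faces, so 2E = 3F.
Each vertex has degree 5, so 5V = 2E and hence V = 3F/5.
Euler: V − E + F = 2 ⇒ (3F/5) − (3F/2) + F = 2.
Multiply by 10: (6 − 15 + 10)F = 20, i.e. 1F = 20.
So F = 20, E = 3·20/2 = 30, V = 3·20/5 = 12.

20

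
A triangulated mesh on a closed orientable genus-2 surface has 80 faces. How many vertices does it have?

χ = 2 − 2·2 = -2, and every face is a triangle so 3F = 2E.
E = 3·80/2 = 120. Then V = -2 + E − F = -2 + 120 − 80 = 38.

38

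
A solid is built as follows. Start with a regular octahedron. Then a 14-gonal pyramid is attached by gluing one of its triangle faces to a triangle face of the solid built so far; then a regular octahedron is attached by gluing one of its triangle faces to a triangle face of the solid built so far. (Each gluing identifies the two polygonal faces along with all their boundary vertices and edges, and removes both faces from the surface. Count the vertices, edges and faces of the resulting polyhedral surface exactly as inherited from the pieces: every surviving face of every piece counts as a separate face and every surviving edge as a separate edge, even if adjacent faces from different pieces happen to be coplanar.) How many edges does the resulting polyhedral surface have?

A regular octahedron: V=6, E=12, F=8.
Attach a 14-gonal pyramid (V=15, E=28, F=15) along a 3-gon: merge 3 vertices and 3 edges, delete both glued faces → V=18, E=37, F=21.
Attach a regular octahedron (V=6, E=12, F=8) along a 3-gon: merge 3 vertices and 3 edges, delete both glued faces → V=21, E=46, F=27.
Check: V − E + F = 21 − 46 + 27 = 2.

46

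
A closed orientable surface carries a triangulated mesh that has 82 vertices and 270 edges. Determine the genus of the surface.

Every face is a triangle and each edge borders two faces, so 3F = 2·270, giving F = 180.
χ = V − E + F = 82 − 270 + 180 = -8.
For a closed orientable surface χ = 2 − 2g, so g = (2 − (-8))/2 = 5.

5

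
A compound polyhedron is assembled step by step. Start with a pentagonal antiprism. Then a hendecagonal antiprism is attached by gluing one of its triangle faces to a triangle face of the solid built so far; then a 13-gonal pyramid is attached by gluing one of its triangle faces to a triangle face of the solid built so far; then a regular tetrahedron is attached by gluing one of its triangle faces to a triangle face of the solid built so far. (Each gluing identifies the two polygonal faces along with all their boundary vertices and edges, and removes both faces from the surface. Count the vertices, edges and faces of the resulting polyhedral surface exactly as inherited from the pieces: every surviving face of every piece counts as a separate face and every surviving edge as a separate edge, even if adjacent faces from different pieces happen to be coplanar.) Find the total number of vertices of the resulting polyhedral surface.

A pentagonal antiprism: V=10, E=20, F=12.
Attach a hendecagonal antiprism (V=22, E=44, F=24) along a 3-gon: merge 3 vertices and 3 edges, delete both glued faces → V=29, E=61, F=34.
Attach a 13-gonal pyramid (V=14, E=26, F=14) along a 3-gon: merge 3 vertices and 3 edges, delete both glued faces → V=40, E=84, F=46.
Attach a regular tetrahedron (V=4, E=6, F=4) along a 3-gon: merge 3 vertices and 3 edges, delete both glued faces → V=41, E=87, F=48.
Check: V − E + F = 41 − 87 + 48 = 2.

41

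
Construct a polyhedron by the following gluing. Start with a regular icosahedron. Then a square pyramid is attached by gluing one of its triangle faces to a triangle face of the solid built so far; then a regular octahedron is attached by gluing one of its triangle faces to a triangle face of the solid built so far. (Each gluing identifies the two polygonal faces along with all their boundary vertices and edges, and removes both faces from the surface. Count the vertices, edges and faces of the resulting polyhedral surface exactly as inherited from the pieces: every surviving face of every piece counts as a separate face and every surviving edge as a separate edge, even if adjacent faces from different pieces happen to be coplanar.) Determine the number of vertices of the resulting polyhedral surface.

A regular icosahedron: V=12, E=30, F=20.
Attach a square pyramid (V=5, E=8, F=5) along a 3-gon: merge 3 vertices and 3 edges, delete both glued faces → V=14, E=35, F=23.
Attach a regular octahedron (V=6, E=12, F=8) along a 3-gon: merge 3 vertices and 3 edges, delete both glued faces → V=17, E=44, F=29.
Check: V − E + F = 17 − 44 + 29 = 2.

17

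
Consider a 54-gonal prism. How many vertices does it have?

A prism on an n-gon has two n-gon bases and n rectangular sides: V = 2·54 = 108, E = 3·54 = 162, F = 54 + 2 = 56.
Check: V − E + F = 108 − 162 + 56 = 2.

108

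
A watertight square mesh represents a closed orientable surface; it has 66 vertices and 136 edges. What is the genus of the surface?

Every face is a square and each edge borders two faces, so 4F = 2·136, giving F = 68.
χ = V − E + F = 66 − 136 + 68 = -2.
For a closed orientable surface χ = 2 − 2g, so g = (2 − (-2))/2 = 2.

2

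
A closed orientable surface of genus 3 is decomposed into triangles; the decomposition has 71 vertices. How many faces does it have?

150

χ = 2 − 2·3 = -4, and every face is a triangle so 3F = 2E.
V − E + F = -4 with E = 3F/2 gives 71 − (3/2 − 1)·F = -4, so F = 150 and E = 225.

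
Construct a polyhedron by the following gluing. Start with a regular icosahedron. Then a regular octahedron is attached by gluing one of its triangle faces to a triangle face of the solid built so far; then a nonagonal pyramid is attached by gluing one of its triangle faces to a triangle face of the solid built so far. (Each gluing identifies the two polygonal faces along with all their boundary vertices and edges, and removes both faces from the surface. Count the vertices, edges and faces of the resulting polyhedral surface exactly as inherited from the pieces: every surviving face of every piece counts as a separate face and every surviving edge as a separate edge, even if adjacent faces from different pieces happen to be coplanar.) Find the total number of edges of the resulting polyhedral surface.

A regular icosahedron: V=12, E=30, F=20.
Attach a regular octahedron (V=6, E=12, F=8) along a 3-gon: merge 3 vertices and 3 edges, delete both glued faces → V=15, E=39, F=26.
Attach a nonagonal pyramid (V=10, E=18, F=10) along a 3-gon: merge 3 vertices and 3 edges, delete both glued faces → V=22, E=54, F=34.
Check: V − E + F = 22 − 54 + 34 = 2.

54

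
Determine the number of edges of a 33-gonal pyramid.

A pyramid on an n-gon base has one n-gon and n triangles: V = 33 + 1 = 34, E = 2·33 = 66, F = 33 + 1 = 34.
Check: V − E + F = 34 − 66 + 34 = 2.

66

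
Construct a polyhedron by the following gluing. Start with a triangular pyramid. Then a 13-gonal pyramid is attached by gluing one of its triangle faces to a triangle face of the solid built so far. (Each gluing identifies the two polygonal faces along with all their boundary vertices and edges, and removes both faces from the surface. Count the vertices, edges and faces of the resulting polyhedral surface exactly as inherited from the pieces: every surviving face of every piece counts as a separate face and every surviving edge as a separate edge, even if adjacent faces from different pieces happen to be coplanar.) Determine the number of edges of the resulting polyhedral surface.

29

A triangular pyramid: V=4, E=6, F=4.
Attach a 13-gonal pyramid (V=14, E=26, F=14) along a 3-gon: merge 3 vertices and 3 edges, delete both glued faces → V=15, E=29, F=16.
Check: V − E + F = 15 − 29 + 16 = 2.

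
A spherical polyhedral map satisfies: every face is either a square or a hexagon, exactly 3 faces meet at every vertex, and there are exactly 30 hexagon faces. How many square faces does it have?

Let x be the number of squares; then F = 30 + x.
Edge–face incidences: 2E = 6·30 + 4·x = 180 + 4x.
Every vertex has degree 3, so 3V = 2E.
Euler: V − E + F = 2 ⇒ (2E)/3 − E + (30 + x) = 2.
Multiply by 6: 2·(2E) − 3·(2E) + 6·(30 + x) = 12, i.e. 180 + 6x − (180 + 4x) = 12.
Collecting terms: 2x = 12, so x = 6.
Then 2E = 180 + 4·6 = 204, so E = 102, V = 2E/3 = 68, F = 30 + 6 = 36.

6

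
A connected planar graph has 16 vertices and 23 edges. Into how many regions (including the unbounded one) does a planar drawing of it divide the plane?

9

Euler's formula for a connected plane graph: V − E + F = 2, so F = 2 − 16 + 23 = 9.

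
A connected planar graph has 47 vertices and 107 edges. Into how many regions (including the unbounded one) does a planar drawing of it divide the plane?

62

Euler's formula for a connected plane graph: V − E + F = 2, so F = 2 − 47 + 107 = 62.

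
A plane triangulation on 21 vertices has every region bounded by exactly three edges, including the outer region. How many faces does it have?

38

In a plane triangulation 3F = 2E and V − E + F = 2, so F = 2V − 4 = 2·21 − 4 = 38.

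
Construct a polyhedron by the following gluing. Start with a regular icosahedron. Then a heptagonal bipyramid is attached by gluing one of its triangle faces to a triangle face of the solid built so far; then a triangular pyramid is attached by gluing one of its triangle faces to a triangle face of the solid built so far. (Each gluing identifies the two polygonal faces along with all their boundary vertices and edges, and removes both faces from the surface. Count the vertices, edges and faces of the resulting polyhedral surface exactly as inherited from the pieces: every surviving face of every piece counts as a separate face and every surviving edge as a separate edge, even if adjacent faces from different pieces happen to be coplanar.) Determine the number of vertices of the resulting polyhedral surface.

A regular icosahedron: V=12, E=30, F=20.
Attach a heptagonal bipyramid (V=9, E=21, F=14) along a 3-gon: merge 3 vertices and 3 edges, delete both glued faces → V=18, E=48, F=32.
Attach a triangular pyramid (V=4, E=6, F=4) along a 3-gon: merge 3 vertices and 3 edges, delete both glued faces → V=19, E=51, F=34.
Check: V − E + F = 19 − 51 + 34 = 2.

19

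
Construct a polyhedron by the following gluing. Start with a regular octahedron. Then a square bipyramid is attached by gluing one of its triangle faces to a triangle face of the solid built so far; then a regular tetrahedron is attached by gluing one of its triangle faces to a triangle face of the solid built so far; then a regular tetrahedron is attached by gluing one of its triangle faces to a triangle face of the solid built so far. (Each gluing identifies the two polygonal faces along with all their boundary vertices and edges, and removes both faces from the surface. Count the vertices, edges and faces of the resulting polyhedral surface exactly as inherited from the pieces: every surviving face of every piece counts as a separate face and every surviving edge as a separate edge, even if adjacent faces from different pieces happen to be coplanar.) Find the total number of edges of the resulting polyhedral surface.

27

A regular octahedron: V=6, E=12, F=8.
Attach a square bipyramid (V=6, E=12, F=8) along a 3-gon: merge 3 vertices and 3 edges, delete both glued faces → V=9, E=21, F=14.
Attach a regular tetrahedron (V=4, E=6, F=4) along a 3-gon: merge 3 vertices and 3 edges, delete both glued faces → V=10, E=24, F=16.
Attach a regular tetrahedron (V=4, E=6, F=4) along a 3-gon: merge 3 vertices and 3 edges, delete both glued faces → V=11, E=27, F=18.
Check: V − E + F = 11 − 27 + 18 = 2.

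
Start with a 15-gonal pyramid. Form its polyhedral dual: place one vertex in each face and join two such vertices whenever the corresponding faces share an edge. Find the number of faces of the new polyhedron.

The base solid has V = 16, E = 30, F = 16.
The dual swaps V and F and preserves E: V′ = F = 16, E′ = E = 30, F′ = V = 16.

16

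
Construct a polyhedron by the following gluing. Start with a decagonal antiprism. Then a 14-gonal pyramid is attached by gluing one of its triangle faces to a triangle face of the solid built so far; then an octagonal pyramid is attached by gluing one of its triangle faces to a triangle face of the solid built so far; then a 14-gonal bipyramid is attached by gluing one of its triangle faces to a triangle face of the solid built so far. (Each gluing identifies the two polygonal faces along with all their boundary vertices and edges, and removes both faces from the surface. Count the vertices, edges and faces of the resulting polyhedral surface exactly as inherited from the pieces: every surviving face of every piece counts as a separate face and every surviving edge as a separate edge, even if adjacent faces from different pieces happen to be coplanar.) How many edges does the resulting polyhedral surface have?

117

A decagonal antiprism: V=20, E=40, F=22.
Attach a 14-gonal pyramid (V=15, E=28, F=15) along a 3-gon: merge 3 vertices and 3 edges, delete both glued faces → V=32, E=65, F=35.
Attach an octagonal pyramid (V=9, E=16, F=9) along a 3-gon: merge 3 vertices and 3 edges, delete both glued faces → V=38, E=78, F=42.
Attach a 14-gonal bipyramid (V=16, E=42, F=28) along a 3-gon: merge 3 vertices and 3 edges, delete both glued faces → V=51, E=117, F=68.
Check: V − E + F = 51 − 117 + 68 = 2.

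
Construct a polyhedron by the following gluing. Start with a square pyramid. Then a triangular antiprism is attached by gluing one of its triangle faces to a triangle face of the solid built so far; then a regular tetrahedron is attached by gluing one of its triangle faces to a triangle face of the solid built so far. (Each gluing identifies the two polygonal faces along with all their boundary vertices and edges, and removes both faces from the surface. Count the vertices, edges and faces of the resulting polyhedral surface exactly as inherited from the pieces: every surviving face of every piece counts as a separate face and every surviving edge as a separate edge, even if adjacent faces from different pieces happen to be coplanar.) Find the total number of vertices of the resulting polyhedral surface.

A square pyramid: V=5, E=8, F=5.
Attach a triangular antiprism (V=6, E=12, F=8) along a 3-gon: merge 3 vertices and 3 edges, delete both glued faces → V=8, E=17, F=11.
Attach a regular tetrahedron (V=4, E=6, F=4) along a 3-gon: merge 3 vertices and 3 edges, delete both glued faces → V=9, E=20, F=13.
Check: V − E + F = 9 − 20 + 13 = 2.

9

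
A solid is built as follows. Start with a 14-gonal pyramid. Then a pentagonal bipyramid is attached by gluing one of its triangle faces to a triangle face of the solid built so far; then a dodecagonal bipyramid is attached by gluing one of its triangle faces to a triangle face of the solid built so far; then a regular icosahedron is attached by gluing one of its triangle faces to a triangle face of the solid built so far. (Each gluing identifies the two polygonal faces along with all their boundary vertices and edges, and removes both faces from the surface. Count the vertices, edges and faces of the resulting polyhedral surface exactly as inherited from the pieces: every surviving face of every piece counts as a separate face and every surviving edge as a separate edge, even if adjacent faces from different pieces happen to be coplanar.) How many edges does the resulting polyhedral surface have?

A 14-gonal pyramid: V=15, E=28, F=15.
Attach a pentagonal bipyramid (V=7, E=15, F=10) along a 3-gon: merge 3 vertices and 3 edges, delete both glued faces → V=19, E=40, F=23.
Attach a dodecagonal bipyramid (V=14, E=36, F=24) along a 3-gon: merge 3 vertices and 3 edges, delete both glued faces → V=30, E=73, F=45.
Attach a regular icosahedron (V=12, E=30, F=20) along a 3-gon: merge 3 vertices and 3 edges, delete both glued faces → V=39, E=100, F=63.
Check: V − E + F = 39 − 100 + 63 = 2.

100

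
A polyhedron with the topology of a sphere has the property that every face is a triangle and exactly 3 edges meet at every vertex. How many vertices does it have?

Each face has 3 edges and each edge borders two faces, so 2E = 3F.
Each vertex has degree 3, so 3V = 2E and hence V = 3F/3.
Euler: V − E + F = 2 ⇒ (3F/3) − (3F/2) + F = 2.
Multiply by 6: (6 − 9 + 6)F = 12, i.e. 3F = 12.
So F = 4, E = 3·4/2 = 6, V = 3·4/3 = 4.

4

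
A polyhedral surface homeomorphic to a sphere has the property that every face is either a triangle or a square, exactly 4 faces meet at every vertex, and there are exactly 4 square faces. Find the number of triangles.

8

Let x be the number of triangles; then F = 4 + x.
Edge–face incidences: 2E = 4·4 + 3·x = 16 + 3x.
Every vertex has degree 4, so 4V = 2E.
Euler: V − E + F = 2 ⇒ (2E)/4 − E + (4 + x) = 2.
Multiply by 8: 2·(2E) − 4·(2E) + 8·(4 + x) = 16, i.e. 32 + 8x − 2·(16 + 3x) = 16.
Collecting terms: 2x = 16, so x = 8.
Then 2E = 16 + 3·8 = 40, so E = 20, V = 2E/4 = 10, F = 4 + 8 = 12.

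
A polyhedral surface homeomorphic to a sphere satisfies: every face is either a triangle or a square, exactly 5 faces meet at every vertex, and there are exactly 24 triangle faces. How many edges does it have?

40

Let x be the number of squares; then F = 24 + x.
Edge–face incidences: 2E = 3·24 + 4·x = 72 + 4x.
Every vertex has degree 5, so 5V = 2E.
Euler: V − E + F = 2 ⇒ (2E)/5 − E + (24 + x) = 2.
Multiply by 10: 2·(2E) − 5·(2E) + 10·(24 + x) = 20, i.e. 240 + 10x − 3·(72 + 4x) = 20.
Collecting terms: −2x + 24 = 20, so −2x = −4, so x = 2.
Then 2E = 72 + 4·2 = 80, so E = 40, V = 2E/5 = 16, F = 24 + 2 = 26.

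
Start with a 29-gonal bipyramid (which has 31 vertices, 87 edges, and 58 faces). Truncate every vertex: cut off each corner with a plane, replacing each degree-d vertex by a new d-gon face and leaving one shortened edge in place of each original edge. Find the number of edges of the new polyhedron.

261

Truncation replaces each original edge-end by a new vertex, so V′ = 2E = 174.
Each original edge survives, and each old vertex of degree d contributes d new edges; summing degrees gives Σd = 2E, so E′ = E + 2E = 3E = 261.
Each original face survives and each original vertex becomes one new face: F′ = F + V = 89.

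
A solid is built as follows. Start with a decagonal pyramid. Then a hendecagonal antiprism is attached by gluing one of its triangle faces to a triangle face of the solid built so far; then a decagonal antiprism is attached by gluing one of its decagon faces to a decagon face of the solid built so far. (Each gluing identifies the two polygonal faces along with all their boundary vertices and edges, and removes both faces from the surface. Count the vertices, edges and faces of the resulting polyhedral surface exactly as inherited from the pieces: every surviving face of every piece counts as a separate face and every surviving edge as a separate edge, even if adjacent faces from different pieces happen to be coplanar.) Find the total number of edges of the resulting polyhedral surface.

91

A decagonal pyramid: V=11, E=20, F=11.
Attach a hendecagonal antiprism (V=22, E=44, F=24) along a 3-gon: merge 3 vertices and 3 edges, delete both glued faces → V=30, E=61, F=33.
Attach a decagonal antiprism (V=20, E=40, F=22) along a 10-gon: merge 10 vertices and 10 edges, delete both glued faces → V=40, E=91, F=53.
Check: V − E + F = 40 − 91 + 53 = 2.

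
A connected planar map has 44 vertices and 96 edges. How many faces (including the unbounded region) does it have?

Euler's formula for a connected plane graph: V − E + F = 2, so F = 2 − 44 + 96 = 54.

54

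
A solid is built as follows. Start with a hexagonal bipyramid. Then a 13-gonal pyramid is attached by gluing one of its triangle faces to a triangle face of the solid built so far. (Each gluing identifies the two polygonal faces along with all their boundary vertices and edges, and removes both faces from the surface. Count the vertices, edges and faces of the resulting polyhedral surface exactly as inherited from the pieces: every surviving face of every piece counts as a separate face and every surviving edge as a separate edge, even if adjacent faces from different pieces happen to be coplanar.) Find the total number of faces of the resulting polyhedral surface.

A hexagonal bipyramid: V=8, E=18, F=12.
Attach a 13-gonal pyramid (V=14, E=26, F=14) along a 3-gon: merge 3 vertices and 3 edges, delete both glued faces → V=19, E=41, F=24.
Check: V − E + F = 19 − 41 + 24 = 2.

24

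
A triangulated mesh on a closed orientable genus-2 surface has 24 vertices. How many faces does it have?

χ = 2 − 2·2 = -2, and every face is a triangle so 3F = 2E.
V − E + F = -2 with E = 3F/2 gives 24 − (3/2 − 1)·F = -2, so F = 52 and E = 78.

52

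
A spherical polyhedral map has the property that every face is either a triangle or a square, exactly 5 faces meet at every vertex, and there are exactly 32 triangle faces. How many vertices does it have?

24

Let x be the number of squares; then F = 32 + x.
Edge–face incidences: 2E = 3·32 + 4·x = 96 + 4x.
Every vertex has degree 5, so 5V = 2E.
Euler: V − E + F = 2 ⇒ (2E)/5 − E + (32 + x) = 2.
Multiply by 10: 2·(2E) − 5·(2E) + 10·(32 + x) = 20, i.e. 320 + 10x − 3·(96 + 4x) = 20.
Collecting terms: −2x + 32 = 20, so −2x = −12, so x = 6.
Then 2E = 96 + 4·6 = 120, so E = 60, V = 2E/5 = 24, F = 32 + 6 = 38.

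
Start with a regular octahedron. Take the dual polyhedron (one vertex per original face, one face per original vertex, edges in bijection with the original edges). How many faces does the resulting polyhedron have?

6

The base solid has V = 6, E = 12, F = 8.
The dual swaps V and F and preserves E: V′ = F = 8, E′ = E = 12, F′ = V = 6.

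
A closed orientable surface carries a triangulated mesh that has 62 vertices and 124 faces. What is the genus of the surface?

Every face is a triangle, so 2E = 3·124 = 372, giving E = 186.
χ = V − E + F = 62 − 186 + 124 = 0.
For a closed orientable surface χ = 2 − 2g, so g = (2 − (0))/2 = 1.

1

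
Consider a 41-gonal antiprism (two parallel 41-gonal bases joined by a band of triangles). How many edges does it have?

An antiprism on an n-gon has two n-gon caps and 2n triangles: V = 2·41 = 82, E = 4·41 = 164, F = 2·41 + 2 = 84.
Check: V − E + F = 82 − 164 + 84 = 2.

164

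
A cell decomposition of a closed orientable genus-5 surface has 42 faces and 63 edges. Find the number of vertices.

13

For a closed orientable surface of genus 5, χ = 2 − 2·5 = -8.
V = -8 + E − F = -8 + 63 − 42 = 13.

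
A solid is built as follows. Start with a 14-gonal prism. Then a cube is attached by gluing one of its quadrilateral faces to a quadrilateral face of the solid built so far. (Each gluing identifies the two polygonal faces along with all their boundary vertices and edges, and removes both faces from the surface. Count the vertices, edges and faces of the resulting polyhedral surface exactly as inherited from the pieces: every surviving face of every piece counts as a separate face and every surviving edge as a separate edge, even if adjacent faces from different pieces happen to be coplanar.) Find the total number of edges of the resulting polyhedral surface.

A 14-gonal prism: V=28, E=42, F=16.
Attach a cube (V=8, E=12, F=6) along a 4-gon: merge 4 vertices and 4 edges, delete both glued faces → V=32, E=50, F=20.
Check: V − E + F = 32 − 50 + 20 = 2.

50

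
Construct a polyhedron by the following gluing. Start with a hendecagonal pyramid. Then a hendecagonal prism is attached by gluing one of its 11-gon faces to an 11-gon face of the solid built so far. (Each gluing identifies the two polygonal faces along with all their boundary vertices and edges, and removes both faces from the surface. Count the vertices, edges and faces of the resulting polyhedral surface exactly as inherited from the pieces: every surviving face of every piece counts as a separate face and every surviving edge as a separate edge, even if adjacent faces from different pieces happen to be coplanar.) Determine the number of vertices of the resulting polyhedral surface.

23

A hendecagonal pyramid: V=12, E=22, F=12.
Attach a hendecagonal prism (V=22, E=33, F=13) along an 11-gon: merge 11 vertices and 11 edges, delete both glued faces → V=23, E=44, F=23.
Check: V − E + F = 23 − 44 + 23 = 2.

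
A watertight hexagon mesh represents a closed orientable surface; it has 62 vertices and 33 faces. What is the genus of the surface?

Every face is a hexagon, so 2E = 6·33 = 198, giving E = 99.
χ = V − E + F = 62 − 99 + 33 = -4.
For a closed orientable surface χ = 2 − 2g, so g = (2 − (-4))/2 = 3.

3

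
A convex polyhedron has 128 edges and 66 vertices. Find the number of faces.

Here V − E + F = 2.
F = 2 − V + E = 2 − 66 + 128 = 64.

64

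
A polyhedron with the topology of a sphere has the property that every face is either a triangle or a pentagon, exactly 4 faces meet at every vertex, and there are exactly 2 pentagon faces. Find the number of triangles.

10

Let x be the number of triangles; then F = 2 + x.
Edge–face incidences: 2E = 5·2 + 3·x = 10 + 3x.
Every vertex has degree 4, so 4V = 2E.
Euler: V − E + F = 2 ⇒ (2E)/4 − E + (2 + x) = 2.
Multiply by 8: 2·(2E) − 4·(2E) + 8·(2 + x) = 16, i.e. 16 + 8x − 2·(10 + 3x) = 16.
Collecting terms: 2x − 4 = 16, so 2x = 20, so x = 10.
Then 2E = 10 + 3·10 = 40, so E = 20, V = 2E/4 = 10, F = 2 + 10 = 12.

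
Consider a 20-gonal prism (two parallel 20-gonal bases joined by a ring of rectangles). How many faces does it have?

A prism on an n-gon has two n-gon bases and n rectangular sides: V = 2·20 = 40, E = 3·20 = 60, F = 20 + 2 = 22.

22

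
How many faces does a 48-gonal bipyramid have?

A bipyramid over an n-gon has 2n triangular faces and n + 2 vertices: V = 48 + 2 = 50, E = 3·48 = 144, F = 2·48 = 96.

96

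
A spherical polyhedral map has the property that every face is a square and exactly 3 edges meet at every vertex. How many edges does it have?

12

Each face has 4 edges and each edge borders two faces, so 2E = 4F.
Each vertex has degree 3, so 3V = 2E and hence V = 4F/3.
Euler: V − E + F = 2 ⇒ (4F/3) − (4F/2) + F = 2.
Multiply by 6: (8 − 12 + 6)F = 12, i.e. 2F = 12.
So F = 6, E = 4·6/2 = 12, V = 4·6/3 = 8.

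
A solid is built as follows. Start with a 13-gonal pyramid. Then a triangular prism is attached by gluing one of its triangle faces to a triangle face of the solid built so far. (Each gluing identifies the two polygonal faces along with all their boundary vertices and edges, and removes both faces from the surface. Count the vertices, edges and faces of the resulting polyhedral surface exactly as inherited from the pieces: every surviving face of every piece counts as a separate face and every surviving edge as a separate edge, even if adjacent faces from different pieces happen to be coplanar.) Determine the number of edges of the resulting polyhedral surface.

32

A 13-gonal pyramid: V=14, E=26, F=14.
Attach a triangular prism (V=6, E=9, F=5) along a 3-gon: merge 3 vertices and 3 edges, delete both glued faces → V=17, E=32, F=17.
Check: V − E + F = 17 − 32 + 17 = 2.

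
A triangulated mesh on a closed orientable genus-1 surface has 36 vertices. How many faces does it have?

72

χ = 2 − 2·1 = 0, and every face is a triangle so 3F = 2E.
V − E + F = 0 with E = 3F/2 gives 36 − (3/2 − 1)·F = 0, so F = 72 and E = 108.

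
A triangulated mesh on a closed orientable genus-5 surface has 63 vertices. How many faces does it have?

142

χ = 2 − 2·5 = -8, and every face is a triangle so 3F = 2E.
V − E + F = -8 with E = 3F/2 gives 63 − (3/2 − 1)·F = -8, so F = 142 and E = 213.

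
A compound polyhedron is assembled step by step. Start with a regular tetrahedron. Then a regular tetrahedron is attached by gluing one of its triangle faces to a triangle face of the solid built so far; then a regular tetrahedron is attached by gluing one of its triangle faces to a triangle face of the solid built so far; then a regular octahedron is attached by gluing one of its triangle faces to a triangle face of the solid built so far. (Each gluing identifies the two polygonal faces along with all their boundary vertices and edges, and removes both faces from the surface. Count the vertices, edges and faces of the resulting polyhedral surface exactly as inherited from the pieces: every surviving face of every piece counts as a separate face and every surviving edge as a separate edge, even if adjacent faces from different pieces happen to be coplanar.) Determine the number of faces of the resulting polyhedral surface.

14

A regular tetrahedron: V=4, E=6, F=4.
Attach a regular tetrahedron (V=4, E=6, F=4) along a 3-gon: merge 3 vertices and 3 edges, delete both glued faces → V=5, E=9, F=6.
Attach a regular tetrahedron (V=4, E=6, F=4) along a 3-gon: merge 3 vertices and 3 edges, delete both glued faces → V=6, E=12, F=8.
Attach a regular octahedron (V=6, E=12, F=8) along a 3-gon: merge 3 vertices and 3 edges, delete both glued faces → V=9, E=21, F=14.
Check: V − E + F = 9 − 21 + 14 = 2.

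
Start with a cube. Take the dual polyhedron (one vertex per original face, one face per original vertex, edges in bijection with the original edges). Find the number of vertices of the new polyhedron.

The base solid has V = 8, E = 12, F = 6.
The dual swaps V and F and preserves E: V′ = F = 6, E′ = E = 12, F′ = V = 8.

6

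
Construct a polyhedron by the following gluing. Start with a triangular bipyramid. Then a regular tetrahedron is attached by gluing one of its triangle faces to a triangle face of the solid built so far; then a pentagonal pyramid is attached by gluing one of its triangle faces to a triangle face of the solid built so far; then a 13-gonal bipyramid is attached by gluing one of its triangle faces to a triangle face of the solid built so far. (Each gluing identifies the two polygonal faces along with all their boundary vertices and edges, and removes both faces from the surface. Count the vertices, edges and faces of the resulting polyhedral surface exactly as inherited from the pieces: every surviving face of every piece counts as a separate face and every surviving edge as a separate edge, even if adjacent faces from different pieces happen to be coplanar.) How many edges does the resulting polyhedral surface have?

A triangular bipyramid: V=5, E=9, F=6.
Attach a regular tetrahedron (V=4, E=6, F=4) along a 3-gon: merge 3 vertices and 3 edges, delete both glued faces → V=6, E=12, F=8.
Attach a pentagonal pyramid (V=6, E=10, F=6) along a 3-gon: merge 3 vertices and 3 edges, delete both glued faces → V=9, E=19, F=12.
Attach a 13-gonal bipyramid (V=15, E=39, F=26) along a 3-gon: merge 3 vertices and 3 edges, delete both glued faces → V=21, E=55, F=36.
Check: V − E + F = 21 − 55 + 36 = 2.

55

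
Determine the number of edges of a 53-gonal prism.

159

A prism on an n-gon has two n-gon bases and n rectangular sides: V = 2·53 = 106, E = 3·53 = 159, F = 53 + 2 = 55.
Check: V − E + F = 106 − 159 + 55 = 2.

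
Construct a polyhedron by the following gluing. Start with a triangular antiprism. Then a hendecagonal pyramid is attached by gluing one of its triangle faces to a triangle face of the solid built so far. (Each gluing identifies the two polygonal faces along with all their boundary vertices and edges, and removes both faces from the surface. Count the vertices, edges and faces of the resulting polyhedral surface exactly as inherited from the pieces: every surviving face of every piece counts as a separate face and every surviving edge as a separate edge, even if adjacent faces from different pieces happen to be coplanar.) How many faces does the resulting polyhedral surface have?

18

A triangular antiprism: V=6, E=12, F=8.
Attach a hendecagonal pyramid (V=12, E=22, F=12) along a 3-gon: merge 3 vertices and 3 edges, delete both glued faces → V=15, E=31, F=18.
Check: V − E + F = 15 − 31 + 18 = 2.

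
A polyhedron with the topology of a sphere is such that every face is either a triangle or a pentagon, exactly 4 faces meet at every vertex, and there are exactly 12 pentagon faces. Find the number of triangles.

Let x be the number of triangles; then F = 12 + x.
Edge–face incidences: 2E = 5·12 + 3·x = 60 + 3x.
Every vertex has degree 4, so 4V = 2E.
Euler: V − E + F = 2 ⇒ (2E)/4 − E + (12 + x) = 2.
Multiply by 8: 2·(2E) − 4·(2E) + 8·(12 + x) = 16, i.e. 96 + 8x − 2·(60 + 3x) = 16.
Collecting terms: 2x − 24 = 16, so 2x = 40, so x = 20.
Then 2E = 60 + 3·20 = 120, so E = 60, V = 2E/4 = 30, F = 12 + 20 = 32.

20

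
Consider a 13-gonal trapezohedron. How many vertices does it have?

The n-trapezohedron (dual of the n-antiprism) has V = 2·13 + 2 = 28, E = 4·13 = 52, F = 2·13 = 26.

28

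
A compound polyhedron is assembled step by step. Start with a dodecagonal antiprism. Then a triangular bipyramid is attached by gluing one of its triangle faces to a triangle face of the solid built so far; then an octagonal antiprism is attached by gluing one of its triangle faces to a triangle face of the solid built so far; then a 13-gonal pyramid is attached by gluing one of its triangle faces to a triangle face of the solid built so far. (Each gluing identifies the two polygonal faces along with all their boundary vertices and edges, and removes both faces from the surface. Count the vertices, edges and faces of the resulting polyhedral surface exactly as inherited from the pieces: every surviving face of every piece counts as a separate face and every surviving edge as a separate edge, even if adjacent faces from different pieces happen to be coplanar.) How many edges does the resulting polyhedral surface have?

A dodecagonal antiprism: V=24, E=48, F=26.
Attach a triangular bipyramid (V=5, E=9, F=6) along a 3-gon: merge 3 vertices and 3 edges, delete both glued faces → V=26, E=54, F=30.
Attach an octagonal antiprism (V=16, E=32, F=18) along a 3-gon: merge 3 vertices and 3 edges, delete both glued faces → V=39, E=83, F=46.
Attach a 13-gonal pyramid (V=14, E=26, F=14) along a 3-gon: merge 3 vertices and 3 edges, delete both glued faces → V=50, E=106, F=58.
Check: V − E + F = 50 − 106 + 58 = 2.

106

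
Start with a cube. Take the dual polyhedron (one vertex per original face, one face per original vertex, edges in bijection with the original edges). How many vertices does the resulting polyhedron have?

The base solid has V = 8, E = 12, F = 6.
The dual swaps V and F and preserves E: V′ = F = 6, E′ = E = 12, F′ = V = 8.

6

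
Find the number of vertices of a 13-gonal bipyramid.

15

A bipyramid over an n-gon has 2n triangular faces and n + 2 vertices: V = 13 + 2 = 15, E = 3·13 = 39, F = 2·13 = 26.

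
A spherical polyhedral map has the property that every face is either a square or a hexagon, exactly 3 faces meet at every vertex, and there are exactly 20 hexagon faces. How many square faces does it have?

Let x be the number of squares; then F = 20 + x.
Edge–face incidences: 2E = 6·20 + 4·x = 120 + 4x.
Every vertex has degree 3, so 3V = 2E.
Euler: V − E + F = 2 ⇒ (2E)/3 − E + (20 + x) = 2.
Multiply by 6: 2·(2E) − 3·(2E) + 6·(20 + x) = 12, i.e. 120 + 6x − (120 + 4x) = 12.
Collecting terms: 2x = 12, so x = 6.
Then 2E = 120 + 4·6 = 144, so E = 72, V = 2E/3 = 48, F = 20 + 6 = 26.

6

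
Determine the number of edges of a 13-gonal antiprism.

52

An antiprism on an n-gon has two n-gon caps and 2n triangles: V = 2·13 = 26, E = 4·13 = 52, F = 2·13 + 2 = 28.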